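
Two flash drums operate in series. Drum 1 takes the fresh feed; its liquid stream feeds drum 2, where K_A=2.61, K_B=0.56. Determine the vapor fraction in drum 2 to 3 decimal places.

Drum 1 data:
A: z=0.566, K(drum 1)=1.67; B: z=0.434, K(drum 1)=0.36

V/F (drum 2) = 0.793

Drum 1:
Rachford–Rice: g(ψ₁) = Σ zᵢ(Kᵢ−1)/(1+ψ₁(Kᵢ−1)) = 0.
Feasibility: ΣzᵢKᵢ = 1.101, Σzᵢ/Kᵢ = 1.544 — both > 1, two phases present.
Iterate (Newton) starting at ψ₁ = 0.5:
  ψ₁ = 0.500: g = -0.1244, g' = -0.527 → ψ₁ = 0.264
  ψ₁ = 0.264: g = -0.0120, g' = -0.441 → ψ₁ = 0.237
Converged at ψ₁ = 0.237.
Drum-1 compositions:
  A: x = 0.489, y = 0.816
  B: x = 0.511, y = 0.184
Drum-2 feed = drum-1 liquid: z₂ = (0.4885, 0.5115).
Drum 2:
Let ψ₂ = V/F and solve Σ zᵢ(Kᵢ−1)/(1+ψ₂(Kᵢ−1)) = 0.
Feasibility: ΣzᵢKᵢ = 1.562, Σzᵢ/Kᵢ = 1.100 — both > 1, two phases present.
Newton iteration, ψ₂⁰ = 0.5:
  ψ₂ = 0.500: g = 0.1473, g' = -0.551 → ψ₂ = 0.767
  ψ₂ = 0.767: g = 0.0123, g' = -0.479 → ψ₂ = 0.793
Converged at ψ₂ = 0.793.
  A: x = 0.215, y = 0.560
  B: x = 0.785, y = 0.440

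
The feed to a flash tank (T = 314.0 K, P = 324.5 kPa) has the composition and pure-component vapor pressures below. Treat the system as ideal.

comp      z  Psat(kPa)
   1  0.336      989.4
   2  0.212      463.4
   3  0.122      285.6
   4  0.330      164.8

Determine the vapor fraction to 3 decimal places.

ψ = 0.899

Raoult's law: Kᵢ = Pᵢˢᵃᵗ/P = Pᵢˢᵃᵗ/324.5.
  K_1 = 989.4/324.5 = 3.04900, K_2 = 463.4/324.5 = 1.42804, K_3 = 285.6/324.5 = 0.88012, K_4 = 164.8/324.5 = 0.50786
Let ψ = V/F and solve Σ zᵢ(Kᵢ−1)/(1+ψ(Kᵢ−1)) = 0.
g(0) = ΣzᵢKᵢ − 1 = 0.602 and g(1) = 1 − Σzᵢ/Kᵢ = -0.047, so a root lies in (0, 1).
Iterate (Newton) starting at ψ = 0.5:
  ψ = 0.500: g = 0.1838, g' = -0.513 → ψ = 0.858
  ψ = 0.858: g = 0.0185, g' = -0.448 → ψ = 0.899
Converged at ψ = 0.899.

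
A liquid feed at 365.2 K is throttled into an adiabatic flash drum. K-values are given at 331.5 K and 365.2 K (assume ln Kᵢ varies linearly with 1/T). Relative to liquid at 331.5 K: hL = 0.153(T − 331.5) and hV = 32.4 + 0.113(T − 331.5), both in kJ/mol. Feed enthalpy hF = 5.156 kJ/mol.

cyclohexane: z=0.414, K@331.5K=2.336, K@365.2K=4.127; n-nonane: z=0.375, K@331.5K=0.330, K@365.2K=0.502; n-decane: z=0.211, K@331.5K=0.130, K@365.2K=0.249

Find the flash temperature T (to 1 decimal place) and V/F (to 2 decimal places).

T = 333.4 K, V/F = 0.15

Adiabatic flash: solve Rachford–Rice at each trial T, then check hF = ψ·hV(T) + (1−ψ)·hL(T).
  T = 331.5 K: K = (2.336, 0.330, 0.130), RR gives ψ = 0.118, H_out = 3.837 kJ/mol
  T = 365.2 K: K = (4.127, 0.502, 0.249), RR gives ψ = 0.502, H_out = 20.756 kJ/mol
  T = 348.4 K: K = (3.151, 0.411, 0.183), RR gives ψ = 0.340, H_out = 13.362 kJ/mol
  T = 339.9 K: K = (2.721, 0.369, 0.155), RR gives ψ = 0.242, H_out = 9.031 kJ/mol
  T = 335.7 K: K = (2.523, 0.349, 0.142), RR gives ψ = 0.184, H_out = 6.587 kJ/mol
  T = 333.6 K: K = (2.428, 0.340, 0.136), RR gives ψ = 0.153, H_out = 5.256 kJ/mol
  T = 332.6 K: K = (2.384, 0.335, 0.133), RR gives ψ = 0.137, H_out = 4.592 kJ/mol
Linear interpolation between T = 332.6 (H_out = 4.592) and T = 333.6 (H_out = 5.256) on hF = 5.156 gives T ≈ 333.4 K, at which ψ = 0.15.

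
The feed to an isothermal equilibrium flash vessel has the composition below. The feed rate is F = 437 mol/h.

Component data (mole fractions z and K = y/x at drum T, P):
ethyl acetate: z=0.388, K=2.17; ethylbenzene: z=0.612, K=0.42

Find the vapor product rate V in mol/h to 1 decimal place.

Let ψ = V/F and solve Σ zᵢ(Kᵢ−1)/(1+ψ(Kᵢ−1)) = 0.
g(0) = ΣzᵢKᵢ − 1 = 0.099 and g(1) = 1 − Σzᵢ/Kᵢ = -0.636, so a root lies in (0, 1).
Binary case is linear: z₁(K₁−1)(1+ψ(K₂−1)) + z₂(K₂−1)(1+ψ(K₁−1)) = 0
⇒ ψ = [z₁(K₁−1)+z₂(K₂−1)] / [−(K₁−1)(K₂−1)] = 0.0990/0.6786 = 0.146
Then V = ψ·F = 0.1459·437 = 63.8 mol/h and L = F − V = 373.2 mol/h.

V = 63.8 mol/h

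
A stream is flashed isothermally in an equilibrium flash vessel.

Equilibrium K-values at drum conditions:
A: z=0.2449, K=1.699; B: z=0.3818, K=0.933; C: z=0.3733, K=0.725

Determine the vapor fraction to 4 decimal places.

ψ = 0.3303

Rachford–Rice: g(ψ) = Σ zᵢ(Kᵢ−1)/(1+ψ(Kᵢ−1)) = 0.
Feasibility: ΣzᵢKᵢ = 1.0429, Σzᵢ/Kᵢ = 1.0683 — both > 1, two phases present.
Newton–Raphson from ψ = 0.5:
  ψ = 0.5000: g = -0.01864, g' = -0.1055 → ψ = 0.3233
  ψ = 0.3233: g = 0.00081, g' = -0.1154 → ψ = 0.3303
Converged at ψ = 0.3303.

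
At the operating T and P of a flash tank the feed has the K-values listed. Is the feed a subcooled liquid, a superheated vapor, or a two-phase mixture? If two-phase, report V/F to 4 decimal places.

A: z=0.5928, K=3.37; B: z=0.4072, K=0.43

ΣzᵢKᵢ = 2.1728; Σzᵢ/Kᵢ = 1.1229.
Both exceed 1, so a two-phase solution exists.
Newton iteration, ψ⁰ = 0.5:
  ψ = 0.5000: g = 0.31837, g' = -0.9562 → ψ = 0.8329
  ψ = 0.8329: g = 0.03048, g' = -0.8560 → ψ = 0.8685
  ψ = 0.8685: g = -0.00032, g' = -0.8749 → ψ = 0.8682
Converged at ψ = 0.8682.

two-phase, V/F = 0.8682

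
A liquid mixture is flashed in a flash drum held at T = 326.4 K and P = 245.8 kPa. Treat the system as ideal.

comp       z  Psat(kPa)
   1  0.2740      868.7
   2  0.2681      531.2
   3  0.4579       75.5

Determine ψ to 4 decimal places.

Raoult's law: Kᵢ = Pᵢˢᵃᵗ/P = Pᵢˢᵃᵗ/245.8.
  K_1 = 868.7/245.8 = 3.534174, K_2 = 531.2/245.8 = 2.161107, K_3 = 75.5/245.8 = 0.307160
Rachford–Rice: g(ψ) = Σ zᵢ(Kᵢ−1)/(1+ψ(Kᵢ−1)) = 0.
Check two-phase: ΣzᵢKᵢ = 1.6884 > 1 and Σzᵢ/Kᵢ = 1.6923 > 1, so g(0) = 0.6884 > 0 and g(1) = -0.6923 < 0.
Iterate (Newton) starting at ψ = 0.5:
  ψ = 0.5000: g = 0.01783, g' = -1.0016 → ψ = 0.5178
Converged at ψ = 0.5178.

ψ = 0.5178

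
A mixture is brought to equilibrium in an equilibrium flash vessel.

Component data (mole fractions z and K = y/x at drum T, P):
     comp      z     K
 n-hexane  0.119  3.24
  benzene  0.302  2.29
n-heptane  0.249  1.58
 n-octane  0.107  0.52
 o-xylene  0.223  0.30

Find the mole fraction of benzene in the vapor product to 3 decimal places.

y_benzene = 0.355

Let β = V/F and solve Σ zᵢ(Kᵢ−1)/(1+β(Kᵢ−1)) = 0.
g(0) = ΣzᵢKᵢ − 1 = 0.593 and g(1) = 1 − Σzᵢ/Kᵢ = -0.275, so a root lies in (0, 1).
Newton iteration, β⁰ = 0.5:
  β = 0.500: g = 0.1668, g' = -0.670 → β = 0.749
  β = 0.749: g = -0.0099, g' = -0.797 → β = 0.736
Converged at β = 0.736.
Compositions from xᵢ = zᵢ/(1+β(Kᵢ−1)), yᵢ = Kᵢxᵢ:
  n-hexane: x = 0.045, y = 0.146
  benzene: x = 0.155, y = 0.355
  n-heptane: x = 0.174, y = 0.276
  n-octane: x = 0.165, y = 0.086
  o-xylene: x = 0.460, y = 0.138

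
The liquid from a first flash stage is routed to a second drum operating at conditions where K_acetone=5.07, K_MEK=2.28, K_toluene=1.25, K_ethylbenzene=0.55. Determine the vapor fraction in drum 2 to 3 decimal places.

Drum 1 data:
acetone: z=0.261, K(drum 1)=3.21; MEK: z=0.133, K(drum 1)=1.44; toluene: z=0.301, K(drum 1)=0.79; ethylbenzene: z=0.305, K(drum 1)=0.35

V/F (drum 2) = 0.723

Drum 1:
Newton iteration, ψ₁⁰ = 0.54:
  ψ₁ = 0.540: g = -0.0665, g' = -0.605 → ψ₁ = 0.430
  ψ₁ = 0.430: g = 0.0003, g' = -0.618 → ψ₁ = 0.431
Converged at ψ₁ = 0.431.
Drum-1 compositions:
  acetone: x = 0.134, y = 0.429
  MEK: x = 0.112, y = 0.161
  toluene: x = 0.331, y = 0.261
  ethylbenzene: x = 0.424, y = 0.148
Drum-2 feed = drum-1 liquid: z₂ = (0.1337, 0.1118, 0.3309, 0.4235).
Drum 2:
Rachford–Rice: g(ψ₂) = Σ zᵢ(Kᵢ−1)/(1+ψ₂(Kᵢ−1)) = 0.
Check two-phase: ΣzᵢKᵢ = 1.580 > 1 and Σzᵢ/Kᵢ = 1.110 > 1, so g(0) = 0.580 > 0 and g(1) = -0.110 < 0.
Newton–Raphson from ψ₂ = 0.5:
  ψ₂ = 0.500: g = 0.0943, g' = -0.468 → ψ₂ = 0.701
  ψ₂ = 0.701: g = 0.0085, g' = -0.398 → ψ₂ = 0.723
Converged at ψ₂ = 0.723.
  acetone: x = 0.034, y = 0.172
  MEK: x = 0.058, y = 0.132
  toluene: x = 0.280, y = 0.350
  ethylbenzene: x = 0.628, y = 0.345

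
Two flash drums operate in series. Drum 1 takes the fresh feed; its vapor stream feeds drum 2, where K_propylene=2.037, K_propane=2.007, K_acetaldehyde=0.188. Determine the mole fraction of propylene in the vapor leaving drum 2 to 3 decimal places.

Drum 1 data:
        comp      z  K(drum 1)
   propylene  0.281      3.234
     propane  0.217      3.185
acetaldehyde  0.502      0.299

y_propylene (drum 2) = 0.506

Drum 1:
Iterate (Newton) starting at ψ₁ = 0.5:
  ψ₁ = 0.500: g = -0.0187, g' = -1.134 → ψ₁ = 0.484
Converged at ψ₁ = 0.484.
Drum-1 compositions:
  propylene: x = 0.135, y = 0.437
  propane: x = 0.106, y = 0.336
  acetaldehyde: x = 0.759, y = 0.227
Drum-2 feed = drum-1 vapor: z₂ = (0.4369, 0.3361, 0.2271).
Drum 2:
Let ψ₂ = V/F and solve Σ zᵢ(Kᵢ−1)/(1+ψ₂(Kᵢ−1)) = 0.
Check two-phase: ΣzᵢKᵢ = 1.607 > 1 and Σzᵢ/Kᵢ = 1.590 > 1, so g(0) = 0.607 > 0 and g(1) = -0.590 < 0.
Iterate (Newton) starting at ψ₂ = 0.35:
  ψ₂ = 0.350: g = 0.3250, g' = -0.731 → ψ₂ = 0.794
  ψ₂ = 0.794: g = -0.0830, g' = -1.435 → ψ₂ = 0.737
  ψ₂ = 0.737: g = -0.0076, g' = -1.190 → ψ₂ = 0.730
Converged at ψ₂ = 0.730.
  propylene: x = 0.249, y = 0.506
  propane: x = 0.194, y = 0.389
  acetaldehyde: x = 0.558, y = 0.105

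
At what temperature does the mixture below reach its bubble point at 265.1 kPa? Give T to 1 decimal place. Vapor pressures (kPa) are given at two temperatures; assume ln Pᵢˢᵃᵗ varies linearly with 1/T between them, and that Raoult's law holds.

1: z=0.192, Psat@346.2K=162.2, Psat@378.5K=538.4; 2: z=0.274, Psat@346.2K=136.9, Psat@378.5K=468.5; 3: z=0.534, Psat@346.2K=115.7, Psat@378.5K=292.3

Bubble-point temperature: ΣzᵢPᵢˢᵃᵗ(T) = P. Interpolate ln Pᵢˢᵃᵗ = aᵢ + bᵢ/T.
  T = 346.2 K: ΣzᵢPᵢˢᵃᵗ = 130.44 kPa
  T = 378.5 K: ΣzᵢPᵢˢᵃᵗ = 387.83 kPa
  T = 362.4 K: ΣzᵢPᵢˢᵃᵗ = 230.24 kPa
  T = 370.4 K: ΣzᵢPᵢˢᵃᵗ = 299.86 kPa
  T = 366.4 K: ΣzᵢPᵢˢᵃᵗ = 263.09 kPa
  T = 368.4 K: ΣzᵢPᵢˢᵃᵗ = 280.96 kPa
Interpolating between 366.4 K and 368.4 K gives T ≈ 366.6 K.

T = 366.6 K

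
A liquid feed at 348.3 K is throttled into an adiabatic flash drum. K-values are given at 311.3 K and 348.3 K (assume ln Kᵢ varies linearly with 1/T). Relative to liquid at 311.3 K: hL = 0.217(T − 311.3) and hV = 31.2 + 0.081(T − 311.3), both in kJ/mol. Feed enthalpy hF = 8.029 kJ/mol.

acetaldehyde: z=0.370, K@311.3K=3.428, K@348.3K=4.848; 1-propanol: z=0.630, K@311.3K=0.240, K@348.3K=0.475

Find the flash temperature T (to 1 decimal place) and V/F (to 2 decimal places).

Adiabatic flash: solve Rachford–Rice at each trial T, then check hF = ψ·hV(T) + (1−ψ)·hL(T).
  T = 311.3 K: K = (3.428, 0.240), RR gives ψ = 0.227, H_out = 7.094 kJ/mol
  T = 348.3 K: K = (4.848, 0.475), RR gives ψ = 0.541, H_out = 22.187 kJ/mol
  T = 329.8 K: K = (4.116, 0.344), RR gives ψ = 0.362, H_out = 14.399 kJ/mol
  T = 320.6 K: K = (3.768, 0.289), RR gives ψ = 0.293, H_out = 10.788 kJ/mol
  T = 316.0 K: K = (3.598, 0.264), RR gives ψ = 0.260, H_out = 8.975 kJ/mol
  T = 313.6 K: K = (3.511, 0.252), RR gives ψ = 0.243, H_out = 8.020 kJ/mol
Linear interpolation between T = 313.6 (H_out = 8.020) and T = 316.0 (H_out = 8.975) on hF = 8.029 gives T ≈ 313.6 K, at which ψ = 0.24.

T = 313.6 K, V/F = 0.24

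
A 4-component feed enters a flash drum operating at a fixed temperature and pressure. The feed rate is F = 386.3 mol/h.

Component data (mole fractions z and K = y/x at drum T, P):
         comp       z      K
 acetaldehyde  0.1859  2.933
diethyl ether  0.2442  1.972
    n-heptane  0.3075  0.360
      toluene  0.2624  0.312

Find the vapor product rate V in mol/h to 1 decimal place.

V = 87.7 mol/h

Material balance + equilibrium reduce to Σ zᵢ(Kᵢ−1)/(1+ψ(Kᵢ−1)) = 0.
Check two-phase: ΣzᵢKᵢ = 1.2194 > 1 and Σzᵢ/Kᵢ = 1.8824 > 1, so g(0) = 0.2194 > 0 and g(1) = -0.8824 < 0.
Iterate (Newton) starting at ψ = 0.5:
  ψ = 0.5000: g = -0.22215, g' = -0.8451 → ψ = 0.2371
  ψ = 0.2371: g = -0.00844, g' = -0.8314 → ψ = 0.2270
Converged at ψ = 0.2270.
Then V = ψ·F = 0.2270·386.3 = 87.7 mol/h and L = F − V = 298.6 mol/h.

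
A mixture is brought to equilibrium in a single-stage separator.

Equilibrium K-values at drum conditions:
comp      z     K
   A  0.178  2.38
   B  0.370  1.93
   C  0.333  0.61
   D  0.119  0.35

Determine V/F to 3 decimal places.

Newton–Raphson from V/F = 0.5:
  V/F = 0.500: g = 0.1043, g' = -0.456 → V/F = 0.729
  V/F = 0.729: g = -0.0008, g' = -0.478 → V/F = 0.727
Converged at V/F = 0.727.

V/F = 0.727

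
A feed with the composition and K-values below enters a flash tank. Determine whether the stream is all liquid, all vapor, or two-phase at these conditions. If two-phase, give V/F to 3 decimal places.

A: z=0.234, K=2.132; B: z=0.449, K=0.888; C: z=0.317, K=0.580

ΣzᵢKᵢ = 1.081; Σzᵢ/Kᵢ = 1.162.
Both exceed 1, so a two-phase solution exists.
Rachford–Rice: g(ψ) = Σ zᵢ(Kᵢ−1)/(1+ψ(Kᵢ−1)) = 0.
Newton–Raphson from ψ = 0.47:
  ψ = 0.470: g = -0.0461, g' = -0.221 → ψ = 0.261
  ψ = 0.261: g = 0.0030, g' = -0.255 → ψ = 0.273
Converged at ψ = 0.273.

two-phase, V/F = 0.273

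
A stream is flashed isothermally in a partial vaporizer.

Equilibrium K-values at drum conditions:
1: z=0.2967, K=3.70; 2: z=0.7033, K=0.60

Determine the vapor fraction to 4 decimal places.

Let ψ = V/F and solve Σ zᵢ(Kᵢ−1)/(1+ψ(Kᵢ−1)) = 0.
Feasibility: ΣzᵢKᵢ = 1.5198, Σzᵢ/Kᵢ = 1.2524 — both > 1, two phases present.
Newton iteration, ψ⁰ = 0.43:
  ψ = 0.4300: g = 0.03094, g' = -0.6273 → ψ = 0.4793
  ψ = 0.4793: g = 0.00113, g' = -0.5832 → ψ = 0.4813
Converged at ψ = 0.4813.

ψ = 0.4813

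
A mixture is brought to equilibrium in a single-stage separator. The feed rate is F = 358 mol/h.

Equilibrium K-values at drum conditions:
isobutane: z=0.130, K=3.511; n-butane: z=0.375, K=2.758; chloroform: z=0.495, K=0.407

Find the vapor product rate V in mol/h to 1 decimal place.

V = 212.8 mol/h

Let ψ = V/F and solve Σ zᵢ(Kᵢ−1)/(1+ψ(Kᵢ−1)) = 0.
Check two-phase: ΣzᵢKᵢ = 1.692 > 1 and Σzᵢ/Kᵢ = 1.389 > 1, so g(0) = 0.692 > 0 and g(1) = -0.389 < 0.
Iterate (Newton) starting at ψ = 0.31:
  ψ = 0.310: g = 0.2506, g' = -1.006 → ψ = 0.559
  ψ = 0.559: g = 0.0291, g' = -0.826 → ψ = 0.594
Converged at ψ = 0.594.
Then V = ψ·F = 0.5944·358 = 212.8 mol/h and L = F − V = 145.2 mol/h.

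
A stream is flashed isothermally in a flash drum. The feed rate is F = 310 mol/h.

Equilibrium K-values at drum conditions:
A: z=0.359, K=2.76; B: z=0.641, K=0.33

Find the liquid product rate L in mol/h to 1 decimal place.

L = 256.8 mol/h

Let ψ = V/F and solve Σ zᵢ(Kᵢ−1)/(1+ψ(Kᵢ−1)) = 0.
g(0) = ΣzᵢKᵢ − 1 = 0.202 and g(1) = 1 − Σzᵢ/Kᵢ = -1.072, so a root lies in (0, 1).
Newton–Raphson from ψ = 0.5:
  ψ = 0.500: g = -0.3097, g' = -0.965 → ψ = 0.179
  ψ = 0.179: g = -0.0077, g' = -1.014 → ψ = 0.172
Converged at ψ = 0.172.
Then V = ψ·F = 0.1716·310 = 53.2 mol/h and L = F − V = 256.8 mol/h.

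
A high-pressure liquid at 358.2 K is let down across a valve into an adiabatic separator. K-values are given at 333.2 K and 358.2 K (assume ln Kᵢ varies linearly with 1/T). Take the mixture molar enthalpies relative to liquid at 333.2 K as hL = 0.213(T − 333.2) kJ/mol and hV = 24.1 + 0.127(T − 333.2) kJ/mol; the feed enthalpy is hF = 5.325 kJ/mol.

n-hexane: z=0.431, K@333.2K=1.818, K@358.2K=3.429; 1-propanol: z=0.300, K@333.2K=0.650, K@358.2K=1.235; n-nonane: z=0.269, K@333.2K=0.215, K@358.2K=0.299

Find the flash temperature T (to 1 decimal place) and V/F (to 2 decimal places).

Adiabatic flash: solve Rachford–Rice at each trial T, then check hF = ψ·hV(T) + (1−ψ)·hL(T).
  T = 333.2 K: K = (1.818, 0.650, 0.215), RR gives ψ = 0.075, H_out = 1.806 kJ/mol
  T = 358.2 K: K = (3.429, 1.235, 0.299), RR gives ψ = 0.785, H_out = 22.564 kJ/mol
  T = 345.7 K: K = (2.526, 0.906, 0.255), RR gives ψ = 0.534, H_out = 14.959 kJ/mol
  T = 339.4 K: K = (2.146, 0.769, 0.234), RR gives ψ = 0.343, H_out = 9.407 kJ/mol
  T = 336.3 K: K = (1.977, 0.708, 0.225), RR gives ψ = 0.222, H_out = 5.960 kJ/mol
  T = 334.8 K: K = (1.899, 0.679, 0.220), RR gives ψ = 0.155, H_out = 4.055 kJ/mol
Linear interpolation between T = 334.8 (H_out = 4.055) and T = 336.3 (H_out = 5.960) on hF = 5.325 gives T ≈ 335.8 K, at which ψ = 0.20.

T = 335.8 K, V/F = 0.20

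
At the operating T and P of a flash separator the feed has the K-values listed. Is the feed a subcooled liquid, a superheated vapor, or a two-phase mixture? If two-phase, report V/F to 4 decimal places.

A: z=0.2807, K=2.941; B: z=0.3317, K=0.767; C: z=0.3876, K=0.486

ΣzᵢKᵢ = 1.2683; Σzᵢ/Kᵢ = 1.3254.
Both exceed 1, so a two-phase solution exists.
Rachford–Rice: g(ψ) = Σ zᵢ(Kᵢ−1)/(1+ψ(Kᵢ−1)) = 0.
Newton–Raphson from ψ = 0.48:
  ψ = 0.4800: g = -0.06944, g' = -0.4867 → ψ = 0.3373
  ψ = 0.3373: g = 0.00437, g' = -0.5573 → ψ = 0.3452
Converged at ψ = 0.3452.

two-phase, V/F = 0.3452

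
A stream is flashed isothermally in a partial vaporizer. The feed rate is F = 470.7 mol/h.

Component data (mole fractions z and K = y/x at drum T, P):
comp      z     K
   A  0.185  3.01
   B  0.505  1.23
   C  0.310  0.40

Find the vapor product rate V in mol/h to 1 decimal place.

V = 261.1 mol/h

Rachford–Rice: g(V/F) = Σ zᵢ(Kᵢ−1)/(1+V/F(Kᵢ−1)) = 0.
g(0) = ΣzᵢKᵢ − 1 = 0.302 and g(1) = 1 − Σzᵢ/Kᵢ = -0.247, so a root lies in (0, 1).
Newton iteration, V/F⁰ = 0.35:
  V/F = 0.350: g = 0.0903, g' = -0.459 → V/F = 0.547
  V/F = 0.547: g = 0.0035, g' = -0.438 → V/F = 0.555
Converged at V/F = 0.555.
Then V = V/F·F = 0.5548·470.7 = 261.1 mol/h and L = F − V = 209.6 mol/h.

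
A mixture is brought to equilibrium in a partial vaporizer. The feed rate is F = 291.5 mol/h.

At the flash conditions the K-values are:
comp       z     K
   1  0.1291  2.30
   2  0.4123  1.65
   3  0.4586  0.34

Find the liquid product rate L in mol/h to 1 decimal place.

Newton–Raphson from ψ = 0.5:
  ψ = 0.5000: g = -0.14778, g' = -0.6244 → ψ = 0.2633
  ψ = 0.2633: g = -0.01248, g' = -0.5407 → ψ = 0.2402
Converged at ψ = 0.2402.
Then V = ψ·F = 0.2402·291.5 = 70.0 mol/h and L = F − V = 221.5 mol/h.

L = 221.5 mol/h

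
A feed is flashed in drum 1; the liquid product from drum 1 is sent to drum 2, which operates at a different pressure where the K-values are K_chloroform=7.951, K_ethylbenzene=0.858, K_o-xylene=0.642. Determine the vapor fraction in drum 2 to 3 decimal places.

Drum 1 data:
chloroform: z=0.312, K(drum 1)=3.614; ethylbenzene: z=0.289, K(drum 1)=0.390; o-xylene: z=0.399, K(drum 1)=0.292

Drum 1:
Newton iteration, ψ₁⁰ = 0.5:
  ψ₁ = 0.500: g = -0.3374, g' = -1.102 → ψ₁ = 0.194
  ψ₁ = 0.194: g = 0.0138, g' = -1.346 → ψ₁ = 0.204
Converged at ψ₁ = 0.204.
Drum-1 compositions:
  chloroform: x = 0.203, y = 0.735
  ethylbenzene: x = 0.330, y = 0.129
  o-xylene: x = 0.466, y = 0.136
Drum-2 feed = drum-1 liquid: z₂ = (0.2034, 0.3301, 0.4665).
Drum 2:
Material balance + equilibrium reduce to Σ zᵢ(Kᵢ−1)/(1+ψ₂(Kᵢ−1)) = 0.
Feasibility: ΣzᵢKᵢ = 2.200, Σzᵢ/Kᵢ = 1.137 — both > 1, two phases present.
Newton iteration, ψ₂⁰ = 0.65:
  ψ₂ = 0.650: g = -0.0131, g' = -0.432 → ψ₂ = 0.620
Converged at ψ₂ = 0.620.
  chloroform: x = 0.038, y = 0.304
  ethylbenzene: x = 0.362, y = 0.311
  o-xylene: x = 0.600, y = 0.385

V/F (drum 2) = 0.620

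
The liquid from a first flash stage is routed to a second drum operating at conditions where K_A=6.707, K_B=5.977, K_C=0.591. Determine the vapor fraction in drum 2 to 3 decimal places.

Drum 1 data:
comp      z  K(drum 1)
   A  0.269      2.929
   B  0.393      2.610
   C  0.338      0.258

V/F (drum 2) = 0.600

Drum 1:
Let ψ₁ = V/F and solve Σ zᵢ(Kᵢ−1)/(1+ψ₁(Kᵢ−1)) = 0.
Feasibility: ΣzᵢKᵢ = 1.901, Σzᵢ/Kᵢ = 1.552 — both > 1, two phases present.
Newton–Raphson from ψ₁ = 0.5:
  ψ₁ = 0.500: g = 0.2160, g' = -1.042 → ψ₁ = 0.707
  ψ₁ = 0.707: g = -0.0123, g' = -1.226 → ψ₁ = 0.697
Converged at ψ₁ = 0.697.
Drum-1 compositions:
  A: x = 0.115, y = 0.336
  B: x = 0.185, y = 0.483
  C: x = 0.700, y = 0.181
Drum-2 feed = drum-1 liquid: z₂ = (0.1147, 0.1852, 0.7001).
Drum 2:
Rachford–Rice: g(ψ₂) = Σ zᵢ(Kᵢ−1)/(1+ψ₂(Kᵢ−1)) = 0.
Check two-phase: ΣzᵢKᵢ = 2.290 > 1 and Σzᵢ/Kᵢ = 1.233 > 1, so g(0) = 1.290 > 0 and g(1) = -0.233 < 0.
Iterate (Newton) starting at ψ₂ = 0.36:
  ψ₂ = 0.360: g = 0.2087, g' = -1.150 → ψ₂ = 0.541
  ψ₂ = 0.541: g = 0.0417, g' = -0.753 → ψ₂ = 0.597
  ψ₂ = 0.597: g = 0.0019, g' = -0.688 → ψ₂ = 0.600
Converged at ψ₂ = 0.600.
  A: x = 0.026, y = 0.174
  B: x = 0.046, y = 0.278
  C: x = 0.928, y = 0.548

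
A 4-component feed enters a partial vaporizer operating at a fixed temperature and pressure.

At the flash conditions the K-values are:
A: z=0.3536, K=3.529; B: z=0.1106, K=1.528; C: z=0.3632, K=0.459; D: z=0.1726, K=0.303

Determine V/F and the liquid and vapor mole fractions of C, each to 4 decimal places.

Material balance + equilibrium reduce to Σ zᵢ(Kᵢ−1)/(1+V/F(Kᵢ−1)) = 0.
Check two-phase: ΣzᵢKᵢ = 1.6359 > 1 and Σzᵢ/Kᵢ = 1.5335 > 1, so g(0) = 0.6359 > 0 and g(1) = -0.5335 < 0.
Newton–Raphson from V/F = 0.49:
  V/F = 0.4900: g = -0.00431, g' = -0.8607 → V/F = 0.4850
Converged at V/F = 0.4850.
Compositions from xᵢ = zᵢ/(1+V/F(Kᵢ−1)), yᵢ = Kᵢxᵢ:
  A: x = 0.1588, y = 0.5604
  B: x = 0.0881, y = 0.1345
  C: x = 0.4924, y = 0.2260
  D: x = 0.2607, y = 0.0790

V/F = 0.4850, x_C = 0.4924, y_C = 0.2260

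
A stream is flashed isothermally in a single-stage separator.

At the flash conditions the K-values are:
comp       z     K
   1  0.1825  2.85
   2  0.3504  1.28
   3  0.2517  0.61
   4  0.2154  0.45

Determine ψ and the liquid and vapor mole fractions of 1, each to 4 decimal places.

Rachford–Rice: g(ψ) = Σ zᵢ(Kᵢ−1)/(1+ψ(Kᵢ−1)) = 0.
g(0) = ΣzᵢKᵢ − 1 = 0.2191 and g(1) = 1 − Σzᵢ/Kᵢ = -0.2291, so a root lies in (0, 1).
Newton iteration, ψ⁰ = 0.5:
  ψ = 0.5000: g = -0.02390, g' = -0.3727 → ψ = 0.4359
  ψ = 0.4359: g = 0.00025, g' = -0.3815 → ψ = 0.4365
Converged at ψ = 0.4365.
Compositions from xᵢ = zᵢ/(1+ψ(Kᵢ−1)), yᵢ = Kᵢxᵢ:
  1: x = 0.1010, y = 0.2877
  2: x = 0.3122, y = 0.3997
  3: x = 0.3033, y = 0.1850
  4: x = 0.2835, y = 0.1276

ψ = 0.4365, x_1 = 0.1010, y_1 = 0.2877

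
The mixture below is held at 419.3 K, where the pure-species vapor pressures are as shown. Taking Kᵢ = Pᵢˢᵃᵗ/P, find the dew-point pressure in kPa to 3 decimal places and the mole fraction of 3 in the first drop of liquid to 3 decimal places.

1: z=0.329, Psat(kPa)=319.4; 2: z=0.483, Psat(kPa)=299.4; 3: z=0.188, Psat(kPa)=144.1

Pdew = 253.297 kPa, x_3 = 0.330

At the dew point ψ → 1, so Σzᵢ/Kᵢ = 1 with Kᵢ = Pᵢˢᵃᵗ/P ⇒ 1/P = Σzᵢ/Pᵢˢᵃᵗ.
1/P = 0.329/319.4 + 0.483/299.4 + 0.188/144.1 = 0.003948 ⇒ P = 253.297 kPa
xᵢ = zᵢP/Pᵢˢᵃᵗ ⇒ x_3 = 0.188·253.297/144.1 = 0.330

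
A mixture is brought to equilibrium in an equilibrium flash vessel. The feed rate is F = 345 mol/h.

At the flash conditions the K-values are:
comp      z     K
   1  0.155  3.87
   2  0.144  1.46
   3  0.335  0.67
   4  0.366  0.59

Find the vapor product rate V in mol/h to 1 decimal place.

V = 105.8 mol/h

Let β = V/F and solve Σ zᵢ(Kᵢ−1)/(1+β(Kᵢ−1)) = 0.
g(0) = ΣzᵢKᵢ − 1 = 0.250 and g(1) = 1 − Σzᵢ/Kᵢ = -0.259, so a root lies in (0, 1).
Newton–Raphson from β = 0.5:
  β = 0.500: g = -0.0846, g' = -0.385 → β = 0.280
  β = 0.280: g = 0.0138, g' = -0.539 → β = 0.306
  β = 0.306: g = 0.0004, g' = -0.511 → β = 0.307
Converged at β = 0.307.
Then V = β·F = 0.3067·345 = 105.8 mol/h and L = F − V = 239.2 mol/h.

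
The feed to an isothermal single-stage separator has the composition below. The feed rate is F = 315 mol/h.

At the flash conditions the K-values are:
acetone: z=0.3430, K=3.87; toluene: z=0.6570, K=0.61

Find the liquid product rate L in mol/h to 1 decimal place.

Material balance + equilibrium reduce to Σ zᵢ(Kᵢ−1)/(1+V/F(Kᵢ−1)) = 0.
g(0) = ΣzᵢKᵢ − 1 = 0.7282 and g(1) = 1 − Σzᵢ/Kᵢ = -0.1657, so a root lies in (0, 1).
Binary case is linear: z₁(K₁−1)(1+V/F(K₂−1)) + z₂(K₂−1)(1+V/F(K₁−1)) = 0
⇒ V/F = [z₁(K₁−1)+z₂(K₂−1)] / [−(K₁−1)(K₂−1)] = 0.72818/1.11930 = 0.6506
Then V = V/F·F = 0.6506·315 = 204.9 mol/h and L = F − V = 110.1 mol/h.

L = 110.1 mol/h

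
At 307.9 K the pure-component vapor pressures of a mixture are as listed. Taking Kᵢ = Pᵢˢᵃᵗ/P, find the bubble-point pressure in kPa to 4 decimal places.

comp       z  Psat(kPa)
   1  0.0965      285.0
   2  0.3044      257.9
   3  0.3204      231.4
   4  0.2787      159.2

Pbub = 224.5169 kPa

At the bubble point ψ → 0, so ΣzᵢKᵢ = 1 with Kᵢ = Pᵢˢᵃᵗ/P ⇒ P = ΣzᵢPᵢˢᵃᵗ.
P = 0.0965·285.0 + 0.3044·257.9 + 0.3204·231.4 + 0.2787·159.2 = 224.5169 kPa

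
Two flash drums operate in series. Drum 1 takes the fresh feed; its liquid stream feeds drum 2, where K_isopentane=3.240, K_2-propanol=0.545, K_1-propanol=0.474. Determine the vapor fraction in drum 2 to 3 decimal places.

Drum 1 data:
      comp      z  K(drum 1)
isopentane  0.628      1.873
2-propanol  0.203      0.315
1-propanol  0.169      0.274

V/F (drum 2) = 0.666

Drum 1:
Newton–Raphson from ψ₁ = 0.5:
  ψ₁ = 0.500: g = -0.0225, g' = -0.672 → ψ₁ = 0.467
  ψ₁ = 0.467: g = -0.0004, g' = -0.651 → ψ₁ = 0.466
Converged at ψ₁ = 0.466.
Drum-1 compositions:
  isopentane: x = 0.446, y = 0.836
  2-propanol: x = 0.298, y = 0.094
  1-propanol: x = 0.255, y = 0.070
Drum-2 feed = drum-1 liquid: z₂ = (0.4464, 0.2982, 0.2554).
Drum 2:
Material balance + equilibrium reduce to Σ zᵢ(Kᵢ−1)/(1+ψ₂(Kᵢ−1)) = 0.
g(0) = ΣzᵢKᵢ − 1 = 0.730 and g(1) = 1 − Σzᵢ/Kᵢ = -0.224, so a root lies in (0, 1).
Newton–Raphson from ψ₂ = 0.5:
  ψ₂ = 0.500: g = 0.1137, g' = -0.732 → ψ₂ = 0.655
  ψ₂ = 0.655: g = 0.0068, g' = -0.658 → ψ₂ = 0.666
Converged at ψ₂ = 0.666.
  isopentane: x = 0.179, y = 0.581
  2-propanol: x = 0.428, y = 0.233
  1-propanol: x = 0.393, y = 0.186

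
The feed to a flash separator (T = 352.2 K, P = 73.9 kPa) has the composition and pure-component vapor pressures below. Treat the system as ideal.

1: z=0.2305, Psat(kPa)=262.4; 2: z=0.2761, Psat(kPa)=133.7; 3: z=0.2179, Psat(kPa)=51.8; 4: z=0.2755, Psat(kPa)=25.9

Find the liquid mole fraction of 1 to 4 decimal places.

x_1 = 0.0897

Raoult's law: Kᵢ = Pᵢˢᵃᵗ/P = Pᵢˢᵃᵗ/73.9.
  K_1 = 262.4/73.9 = 3.550744, K_2 = 133.7/73.9 = 1.809202, K_3 = 51.8/73.9 = 0.700947, K_4 = 25.9/73.9 = 0.350474
Iterate (Newton) starting at V/F = 0.62:
  V/F = 0.6200: g = -0.00305, g' = -0.6604 → V/F = 0.6154
Converged at V/F = 0.6154.
Compositions from xᵢ = zᵢ/(1+V/F(Kᵢ−1)), yᵢ = Kᵢxᵢ:
  1: x = 0.0897, y = 0.3185
  2: x = 0.1843, y = 0.3335
  3: x = 0.2670, y = 0.1872
  4: x = 0.4589, y = 0.1608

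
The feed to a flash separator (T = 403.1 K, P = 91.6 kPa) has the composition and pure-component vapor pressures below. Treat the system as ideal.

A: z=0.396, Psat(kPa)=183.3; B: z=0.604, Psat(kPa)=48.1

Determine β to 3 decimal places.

β = 0.231

Raoult's law: Kᵢ = Pᵢˢᵃᵗ/P = Pᵢˢᵃᵗ/91.6.
  K_A = 183.3/91.6 = 2.00109, K_B = 48.1/91.6 = 0.52511
Binary case is linear: z₁(K₁−1)(1+β(K₂−1)) + z₂(K₂−1)(1+β(K₁−1)) = 0
⇒ β = [z₁(K₁−1)+z₂(K₂−1)] / [−(K₁−1)(K₂−1)] = 0.1096/0.4754 = 0.231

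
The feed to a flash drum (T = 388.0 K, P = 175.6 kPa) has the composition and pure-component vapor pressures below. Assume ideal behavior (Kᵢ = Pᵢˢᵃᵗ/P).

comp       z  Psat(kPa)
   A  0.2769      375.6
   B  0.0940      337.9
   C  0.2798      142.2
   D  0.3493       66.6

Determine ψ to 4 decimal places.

Raoult's law: Kᵢ = Pᵢˢᵃᵗ/P = Pᵢˢᵃᵗ/175.6.
  K_A = 375.6/175.6 = 2.138952, K_B = 337.9/175.6 = 1.924260, K_C = 142.2/175.6 = 0.809795, K_D = 66.6/175.6 = 0.379271
Let ψ = V/F and solve Σ zᵢ(Kᵢ−1)/(1+ψ(Kᵢ−1)) = 0.
Feasibility: ΣzᵢKᵢ = 1.1322, Σzᵢ/Kᵢ = 1.4448 — both > 1, two phases present.
Newton–Raphson from ψ = 0.37:
  ψ = 0.3700: g = -0.05210, g' = -0.4609 → ψ = 0.2570
  ψ = 0.2570: g = 0.00026, g' = -0.4691 → ψ = 0.2575
Converged at ψ = 0.2575.

ψ = 0.2575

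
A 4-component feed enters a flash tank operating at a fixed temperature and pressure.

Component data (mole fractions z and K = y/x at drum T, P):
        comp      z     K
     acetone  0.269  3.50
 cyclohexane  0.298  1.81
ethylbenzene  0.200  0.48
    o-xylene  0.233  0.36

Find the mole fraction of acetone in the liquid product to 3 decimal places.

Rachford–Rice: g(V/F) = Σ zᵢ(Kᵢ−1)/(1+V/F(Kᵢ−1)) = 0.
Feasibility: ΣzᵢKᵢ = 1.661, Σzᵢ/Kᵢ = 1.305 — both > 1, two phases present.
Newton–Raphson from V/F = 0.5:
  V/F = 0.500: g = 0.1109, g' = -0.736 → V/F = 0.651
  V/F = 0.651: g = 0.0015, g' = -0.731 → V/F = 0.653
Converged at V/F = 0.653.
Compositions from xᵢ = zᵢ/(1+V/F(Kᵢ−1)), yᵢ = Kᵢxᵢ:
  acetone: x = 0.102, y = 0.358
  cyclohexane: x = 0.195, y = 0.353
  ethylbenzene: x = 0.303, y = 0.145
  o-xylene: x = 0.400, y = 0.144

x_acetone = 0.102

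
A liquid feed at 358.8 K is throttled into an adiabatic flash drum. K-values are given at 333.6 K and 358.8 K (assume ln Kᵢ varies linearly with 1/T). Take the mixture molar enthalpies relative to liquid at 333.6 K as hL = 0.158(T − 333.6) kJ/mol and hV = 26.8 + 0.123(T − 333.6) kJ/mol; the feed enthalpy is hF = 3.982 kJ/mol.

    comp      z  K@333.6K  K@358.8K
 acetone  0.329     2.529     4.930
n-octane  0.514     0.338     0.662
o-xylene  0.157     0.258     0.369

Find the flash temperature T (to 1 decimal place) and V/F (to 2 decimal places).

T = 337.0 K, V/F = 0.13

Adiabatic flash: solve Rachford–Rice at each trial T, then check hF = ψ·hV(T) + (1−ψ)·hL(T).
  T = 333.6 K: K = (2.529, 0.338, 0.258), RR gives ψ = 0.044, H_out = 1.191 kJ/mol
  T = 358.8 K: K = (4.930, 0.662, 0.369), RR gives ψ = 0.611, H_out = 19.816 kJ/mol
  T = 346.2 K: K = (3.574, 0.479, 0.311), RR gives ψ = 0.324, H_out = 10.534 kJ/mol
  T = 339.9 K: K = (3.016, 0.404, 0.284), RR gives ψ = 0.194, H_out = 6.140 kJ/mol
  T = 336.8 K: K = (2.768, 0.370, 0.271), RR gives ψ = 0.124, H_out = 3.816 kJ/mol
  T = 338.4 K: K = (2.894, 0.387, 0.277), RR gives ψ = 0.161, H_out = 5.037 kJ/mol
Linear interpolation between T = 336.8 (H_out = 3.816) and T = 338.4 (H_out = 5.037) on hF = 3.982 gives T ≈ 337.0 K, at which ψ = 0.13.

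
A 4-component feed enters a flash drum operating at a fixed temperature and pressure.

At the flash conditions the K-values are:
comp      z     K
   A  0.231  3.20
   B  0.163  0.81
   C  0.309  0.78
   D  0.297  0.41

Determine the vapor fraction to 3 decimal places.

Let ψ = V/F and solve Σ zᵢ(Kᵢ−1)/(1+ψ(Kᵢ−1)) = 0.
Feasibility: ΣzᵢKᵢ = 1.234, Σzᵢ/Kᵢ = 1.394 — both > 1, two phases present.
Newton–Raphson from ψ = 0.5:
  ψ = 0.500: g = -0.1172, g' = -0.488 → ψ = 0.260
  ψ = 0.260: g = 0.0118, g' = -0.620 → ψ = 0.279
Converged at ψ = 0.279.

ψ = 0.279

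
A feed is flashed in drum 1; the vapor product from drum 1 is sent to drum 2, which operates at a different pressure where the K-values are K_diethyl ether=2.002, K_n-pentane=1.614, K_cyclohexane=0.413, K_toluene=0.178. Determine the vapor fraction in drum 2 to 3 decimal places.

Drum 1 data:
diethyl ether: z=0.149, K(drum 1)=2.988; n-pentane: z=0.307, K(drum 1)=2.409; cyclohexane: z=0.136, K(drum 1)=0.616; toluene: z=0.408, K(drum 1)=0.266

V/F (drum 2) = 0.684

Drum 1:
Let ψ₁ = V/F and solve Σ zᵢ(Kᵢ−1)/(1+ψ₁(Kᵢ−1)) = 0.
Feasibility: ΣzᵢKᵢ = 1.377, Σzᵢ/Kᵢ = 1.932 — both > 1, two phases present.
Iterate (Newton) starting at ψ₁ = 0.57:
  ψ₁ = 0.570: g = -0.2030, g' = -1.000 → ψ₁ = 0.367
  ψ₁ = 0.367: g = -0.0142, g' = -0.901 → ψ₁ = 0.351
Converged at ψ₁ = 0.351.
Drum-1 compositions:
  diethyl ether: x = 0.088, y = 0.262
  n-pentane: x = 0.205, y = 0.495
  cyclohexane: x = 0.157, y = 0.097
  toluene: x = 0.550, y = 0.146
Drum-2 feed = drum-1 vapor: z₂ = (0.2622, 0.4948, 0.0968, 0.1462).
Drum 2:
Rachford–Rice: g(ψ₂) = Σ zᵢ(Kᵢ−1)/(1+ψ₂(Kᵢ−1)) = 0.
Feasibility: ΣzᵢKᵢ = 1.389, Σzᵢ/Kᵢ = 1.493 — both > 1, two phases present.
Iterate (Newton) starting at ψ₂ = 0.5:
  ψ₂ = 0.500: g = 0.1229, g' = -0.578 → ψ₂ = 0.713
  ψ₂ = 0.713: g = -0.0235, g' = -0.855 → ψ₂ = 0.685
  ψ₂ = 0.685: g = -0.0008, g' = -0.797 → ψ₂ = 0.684
Converged at ψ₂ = 0.684.
  diethyl ether: x = 0.156, y = 0.311
  n-pentane: x = 0.348, y = 0.562
  cyclohexane: x = 0.162, y = 0.067
  toluene: x = 0.334, y = 0.059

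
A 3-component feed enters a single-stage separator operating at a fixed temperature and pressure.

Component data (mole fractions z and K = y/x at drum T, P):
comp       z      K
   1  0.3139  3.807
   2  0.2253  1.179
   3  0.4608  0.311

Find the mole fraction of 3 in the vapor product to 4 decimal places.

Newton iteration, β⁰ = 0.5:
  β = 0.5000: g = -0.08074, g' = -0.9433 → β = 0.4144
  β = 0.4144: g = 0.00048, g' = -0.9633 → β = 0.4149
Converged at β = 0.4149.
Compositions from xᵢ = zᵢ/(1+β(Kᵢ−1)), yᵢ = Kᵢxᵢ:
  1: x = 0.1450, y = 0.5521
  2: x = 0.2097, y = 0.2473
  3: x = 0.6453, y = 0.2007

y_3 = 0.2007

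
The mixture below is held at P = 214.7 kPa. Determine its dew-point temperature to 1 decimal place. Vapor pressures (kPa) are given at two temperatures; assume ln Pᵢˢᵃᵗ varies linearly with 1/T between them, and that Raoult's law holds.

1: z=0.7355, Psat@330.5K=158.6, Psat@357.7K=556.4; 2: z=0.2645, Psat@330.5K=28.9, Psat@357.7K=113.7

T = 352.4 K

Dew-point temperature: Σzᵢ·P/Pᵢˢᵃᵗ(T) = 1. Interpolate ln Pᵢˢᵃᵗ = aᵢ + bᵢ/T.
  T = 330.5 K: ΣzᵢP/Pᵢˢᵃᵗ = 2.9606
  T = 357.7 K: ΣzᵢP/Pᵢˢᵃᵗ = 0.7833
  T = 344.1 K: ΣzᵢP/Pᵢˢᵃᵗ = 1.4828
  T = 350.9 K: ΣzᵢP/Pᵢˢᵃᵗ = 1.0709
  T = 354.3 K: ΣzᵢP/Pᵢˢᵃᵗ = 0.9145
  T = 352.6 K: ΣzᵢP/Pᵢˢᵃᵗ = 0.9892
Interpolating between 350.9 K and 352.6 K gives T ≈ 352.4 K.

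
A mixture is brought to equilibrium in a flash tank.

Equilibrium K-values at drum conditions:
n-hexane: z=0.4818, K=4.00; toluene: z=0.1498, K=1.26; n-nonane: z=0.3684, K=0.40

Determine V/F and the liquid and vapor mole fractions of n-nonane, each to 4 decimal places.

Newton–Raphson from V/F = 0.58:
  V/F = 0.5800: g = 0.22234, g' = -0.8972 → V/F = 0.8278
  V/F = 0.8278: g = 0.00781, g' = -0.8877 → V/F = 0.8366
Converged at V/F = 0.8366.
Compositions from xᵢ = zᵢ/(1+V/F(Kᵢ−1)), yᵢ = Kᵢxᵢ:
  n-hexane: x = 0.1373, y = 0.5491
  toluene: x = 0.1230, y = 0.1550
  n-nonane: x = 0.7397, y = 0.2959

V/F = 0.8366, x_n-nonane = 0.7397, y_n-nonane = 0.2959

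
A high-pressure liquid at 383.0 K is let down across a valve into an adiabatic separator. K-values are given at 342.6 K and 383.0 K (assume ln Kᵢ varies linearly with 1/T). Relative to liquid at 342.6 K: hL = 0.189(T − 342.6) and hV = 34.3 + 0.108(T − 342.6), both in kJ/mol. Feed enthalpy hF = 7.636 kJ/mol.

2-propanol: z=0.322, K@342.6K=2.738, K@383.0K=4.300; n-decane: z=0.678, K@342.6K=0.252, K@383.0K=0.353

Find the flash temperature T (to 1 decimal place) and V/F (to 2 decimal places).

Adiabatic flash: solve Rachford–Rice at each trial T, then check hF = ψ·hV(T) + (1−ψ)·hL(T).
  T = 342.6 K: K = (2.738, 0.252), RR gives ψ = 0.040, H_out = 1.385 kJ/mol
  T = 383.0 K: K = (4.300, 0.353), RR gives ψ = 0.292, H_out = 16.703 kJ/mol
  T = 362.8 K: K = (3.475, 0.301), RR gives ψ = 0.187, H_out = 9.917 kJ/mol
  T = 352.7 K: K = (3.095, 0.276), RR gives ψ = 0.121, H_out = 5.967 kJ/mol
  T = 357.8 K: K = (3.284, 0.289), RR gives ψ = 0.156, H_out = 8.024 kJ/mol
  T = 355.2 K: K = (3.187, 0.282), RR gives ψ = 0.139, H_out = 6.993 kJ/mol
  T = 356.5 K: K = (3.235, 0.285), RR gives ψ = 0.147, H_out = 7.513 kJ/mol
Linear interpolation between T = 356.5 (H_out = 7.513) and T = 357.8 (H_out = 8.024) on hF = 7.636 gives T ≈ 356.8 K, at which ψ = 0.15.

T = 356.8 K, V/F = 0.15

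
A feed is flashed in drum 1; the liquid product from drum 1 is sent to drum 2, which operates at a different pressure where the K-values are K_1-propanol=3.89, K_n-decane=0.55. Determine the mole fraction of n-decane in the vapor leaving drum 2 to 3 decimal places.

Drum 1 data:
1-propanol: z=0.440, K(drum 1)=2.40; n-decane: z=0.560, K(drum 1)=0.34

y_n-decane (drum 2) = 0.476

Drum 1:
Material balance + equilibrium reduce to Σ zᵢ(Kᵢ−1)/(1+ψ₁(Kᵢ−1)) = 0.
Feasibility: ΣzᵢKᵢ = 1.246, Σzᵢ/Kᵢ = 1.830 — both > 1, two phases present.
Binary case is linear: z₁(K₁−1)(1+ψ₁(K₂−1)) + z₂(K₂−1)(1+ψ₁(K₁−1)) = 0
⇒ ψ₁ = [z₁(K₁−1)+z₂(K₂−1)] / [−(K₁−1)(K₂−1)] = 0.2464/0.9240 = 0.267
Drum-1 compositions:
  1-propanol: x = 0.320, y = 0.769
  n-decane: x = 0.680, y = 0.231
Drum-2 feed = drum-1 liquid: z₂ = (0.3204, 0.6796).
Drum 2:
Let ψ₂ = V/F and solve Σ zᵢ(Kᵢ−1)/(1+ψ₂(Kᵢ−1)) = 0.
Check two-phase: ΣzᵢKᵢ = 1.620 > 1 and Σzᵢ/Kᵢ = 1.318 > 1, so g(0) = 0.620 > 0 and g(1) = -0.318 < 0.
Newton–Raphson from ψ₂ = 0.5:
  ψ₂ = 0.500: g = -0.0159, g' = -0.677 → ψ₂ = 0.476
  ψ₂ = 0.476: g = 0.0002, g' = -0.697 → ψ₂ = 0.477
Converged at ψ₂ = 0.477.
  1-propanol: x = 0.135, y = 0.524
  n-decane: x = 0.865, y = 0.476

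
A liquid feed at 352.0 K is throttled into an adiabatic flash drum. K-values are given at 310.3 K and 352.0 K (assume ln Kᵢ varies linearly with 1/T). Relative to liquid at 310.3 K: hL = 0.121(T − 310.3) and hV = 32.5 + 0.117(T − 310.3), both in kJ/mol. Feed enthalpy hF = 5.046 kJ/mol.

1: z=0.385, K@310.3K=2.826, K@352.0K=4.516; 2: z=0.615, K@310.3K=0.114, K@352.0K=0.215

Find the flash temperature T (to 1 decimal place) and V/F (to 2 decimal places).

T = 315.6 K, V/F = 0.14

Adiabatic flash: solve Rachford–Rice at each trial T, then check hF = ψ·hV(T) + (1−ψ)·hL(T).
  T = 310.3 K: K = (2.826, 0.114), RR gives ψ = 0.098, H_out = 3.176 kJ/mol
  T = 352.0 K: K = (4.516, 0.215), RR gives ψ = 0.316, H_out = 15.248 kJ/mol
  T = 331.1 K: K = (3.624, 0.160), RR gives ψ = 0.224, H_out = 9.768 kJ/mol
  T = 320.7 K: K = (3.213, 0.136), RR gives ψ = 0.167, H_out = 6.695 kJ/mol
  T = 315.5 K: K = (3.016, 0.125), RR gives ψ = 0.135, H_out = 5.006 kJ/mol
  T = 318.1 K: K = (3.114, 0.130), RR gives ψ = 0.152, H_out = 5.866 kJ/mol
  T = 316.8 K: K = (3.065, 0.127), RR gives ψ = 0.143, H_out = 5.440 kJ/mol
Linear interpolation between T = 315.5 (H_out = 5.006) and T = 316.8 (H_out = 5.440) on hF = 5.046 gives T ≈ 315.6 K, at which ψ = 0.14.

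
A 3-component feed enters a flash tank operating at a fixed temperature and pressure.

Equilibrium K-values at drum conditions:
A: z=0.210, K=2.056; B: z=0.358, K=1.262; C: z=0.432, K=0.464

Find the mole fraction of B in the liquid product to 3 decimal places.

Iterate (Newton) starting at ψ = 0.44:
  ψ = 0.440: g = -0.0675, g' = -0.341 → ψ = 0.242
  ψ = 0.242: g = -0.0013, g' = -0.334 → ψ = 0.238
Converged at ψ = 0.238.
Compositions from xᵢ = zᵢ/(1+ψ(Kᵢ−1)), yᵢ = Kᵢxᵢ:
  A: x = 0.168, y = 0.345
  B: x = 0.337, y = 0.425
  C: x = 0.495, y = 0.230

x_B = 0.337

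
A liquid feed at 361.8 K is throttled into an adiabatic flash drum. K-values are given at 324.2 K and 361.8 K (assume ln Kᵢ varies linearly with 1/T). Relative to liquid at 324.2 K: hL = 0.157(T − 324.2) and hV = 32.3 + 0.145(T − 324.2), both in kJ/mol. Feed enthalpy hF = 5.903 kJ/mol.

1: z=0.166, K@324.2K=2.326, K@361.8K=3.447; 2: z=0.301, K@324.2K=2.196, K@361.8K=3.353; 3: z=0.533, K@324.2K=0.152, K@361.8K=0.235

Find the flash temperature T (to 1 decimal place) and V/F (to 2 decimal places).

Adiabatic flash: solve Rachford–Rice at each trial T, then check hF = ψ·hV(T) + (1−ψ)·hL(T).
  T = 324.2 K: K = (2.326, 2.196, 0.152), RR gives ψ = 0.121, H_out = 3.924 kJ/mol
  T = 361.8 K: K = (3.447, 3.353, 0.235), RR gives ψ = 0.387, H_out = 18.231 kJ/mol
  T = 343.0 K: K = (2.862, 2.745, 0.191), RR gives ψ = 0.279, H_out = 11.902 kJ/mol
  T = 333.6 K: K = (2.588, 2.463, 0.171), RR gives ψ = 0.210, H_out = 8.224 kJ/mol
  T = 328.9 K: K = (2.455, 2.328, 0.161), RR gives ψ = 0.169, H_out = 6.172 kJ/mol
  T = 326.5 K: K = (2.389, 2.260, 0.157), RR gives ψ = 0.145, H_out = 5.052 kJ/mol
Linear interpolation between T = 326.5 (H_out = 5.052) and T = 328.9 (H_out = 6.172) on hF = 5.903 gives T ≈ 328.3 K, at which ψ = 0.16.

T = 328.3 K, V/F = 0.16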